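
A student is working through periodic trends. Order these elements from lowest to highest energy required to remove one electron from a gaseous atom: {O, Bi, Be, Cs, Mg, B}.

Removing the outermost electron gets harder across a period and easier down a group.
Neither a single period nor a single group — weigh both effects.
Bi > Cs: Bi lies to the right of Cs in period 6, so the across-period effect alone puts Bi higher.
Mg > Bi: period and group pull opposite ways; the down-group shift dominates (738 vs 703 kJ/mol).
B > Mg: relative to Mg, both the across-period and down-group shifts push B's first ionization energy up.
Be > B: this pair runs against the simple trend — see the exception note.
O > Be: both are in period 2; the period trend gives O the larger value.
Note the exception: Be has a higher first ionization energy than B, contrary to the simple trend — removing B's lone 2p electron is easier than breaking Be's filled 2s².
For reference (kJ/mol): Be 900, B 801, O 1314, Mg 738, Cs 376, Bi 703.
So from lowest to highest: Cs < Bi < Mg < B < Be < O.

Cs, Bi, Mg, B, Be, O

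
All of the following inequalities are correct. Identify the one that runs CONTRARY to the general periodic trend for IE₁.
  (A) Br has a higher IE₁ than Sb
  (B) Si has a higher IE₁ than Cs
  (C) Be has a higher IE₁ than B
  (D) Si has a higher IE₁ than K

The general trend: IE₁ increases across a period and decreases down a group.
(A) Br (period 4, group 17) vs Sb (period 5, group 15): the stated order agrees with the simple trend.
(B) Si (period 3, group 14) vs Cs (period 6, group 1): the stated order agrees with the simple trend.
(C) Be (period 2, group 2) vs B (period 2, group 13): the stated order contradicts the simple trend.
(D) Si (period 3, group 14) vs K (period 4, group 1): the stated order agrees with the simple trend.
The exception is (C): removing B's lone 2p electron is easier than breaking Be's filled 2s².

(C)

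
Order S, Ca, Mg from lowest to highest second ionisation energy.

Ca < Mg < S

After 1 electron has been removed, what remains? S⁺ still has 5 valence electrons; Ca⁺ still has 1 valence electron; Mg⁺ still has 1 valence electron.
All are still removing valence electrons, so compare the +1 ions as you would atoms: IE_2 generally rises across a period (higher Z_eff) and falls down a group (larger shell), subject to the usual subshell exceptions.
Valence configurations: S⁺ [Ne]3s²3p³, Ca⁺ [Ar]4s¹, Mg⁺ [Ne]3s¹.
The numbers (kJ/mol): S 2252, Ca 1145, Mg 1451.
Overall IE_2 order: Ca < Mg < S.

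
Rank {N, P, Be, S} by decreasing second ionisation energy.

N > S > P > Be

The second ionization energy removes an electron from the +1 ion. For each element: N⁺ still has 4 valence electrons; P⁺ still has 4 valence electrons; Be⁺ still has 1 valence electron; S⁺ still has 5 valence electrons.
All are still removing valence electrons, so compare the +1 ions as you would atoms: IE_2 generally rises across a period (higher Z_eff) and falls down a group (larger shell), subject to the usual subshell exceptions.
Valence configurations: N⁺ [He]2s²2p², P⁺ [Ne]3s²3p², Be⁺ [He]2s¹, S⁺ [Ne]3s²3p³.
The numbers (kJ/mol): N 2856, P 1907, Be 1757, S 2252.
Overall IE_2 order: Be < P < S < N.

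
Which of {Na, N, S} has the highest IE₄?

The fourth ionization energy removes an electron from the +3 ion. For each element: Na³⁺ is already 2 electrons into the core; N³⁺ still has 2 valence electrons; S³⁺ still has 3 valence electrons.
Core electrons are held far more tightly than valence electrons, so Na tops the IE_4 order.
Valence configurations: N³⁺ [He]2s², S³⁺ [Ne]3s²3p¹.
Tabulated IE_4 (kJ/mol): Na 9543, N 7475, S 4556.
Putting it together, IE_4: S < N < Na.

Na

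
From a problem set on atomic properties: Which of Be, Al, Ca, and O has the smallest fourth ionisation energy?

Ca

The fourth ionization energy removes an electron from the +3 ion. For each element: Be³⁺ is already 1 electron into the core; Al³⁺ is the bare [Ne] core; Ca³⁺ is already 1 electron into the core; O³⁺ still has 3 valence electrons.
Usually core removal costs more than valence removal, but here the competition is close: a tightly held n=2 valence electron can cost more to remove than an n=3 core electron, so the actual values have to decide it.
Tabulated IE_4 (kJ/mol): Be 21007, Al 11577, Ca 6491, O 7469.
Hence IE_4: Ca < O < Al < Be.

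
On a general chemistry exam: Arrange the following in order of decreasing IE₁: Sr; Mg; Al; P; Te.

P > Te > Mg > Al > Sr

Mg is in period 3, group 2; Al is in period 3, group 13; P is in period 3, group 15; Sr is in period 5, group 2; Te is in period 5, group 16.
Removing the outermost electron gets harder across a period and easier down a group.
Here both period and group differ, so the two effects have to be weighed against each other.
Al > Sr: both effects reinforce here, so Al is clearly the higher of the two.
Mg > Al: this pair runs against the simple trend — see the exception note.
Te > Mg: the two effects oppose for this pair; the across-period effect wins (869 vs 738 kJ/mol).
P > Te: period and group pull opposite ways; the down-group shift dominates (1012 vs 869 kJ/mol).
Note the exception: Mg has a higher first ionization energy than Al, contrary to the simple trend — Al's single 3p electron is easier to remove than one from Mg's filled 3s².
For reference (kJ/mol): Mg 738, Al 578, P 1012, Sr 550, Te 869.
So from highest to lowest: P > Te > Mg > Al > Sr.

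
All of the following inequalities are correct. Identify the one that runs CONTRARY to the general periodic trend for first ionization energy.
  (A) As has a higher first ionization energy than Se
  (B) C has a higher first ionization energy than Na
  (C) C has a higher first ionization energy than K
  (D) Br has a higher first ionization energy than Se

(A)

The general trend: first ionization energy increases across a period and decreases down a group.
(A) As (period 4, group 15) vs Se (period 4, group 16): the stated order contradicts the simple trend.
(B) C (period 2, group 14) vs Na (period 3, group 1): the stated order agrees with the simple trend.
(C) C (period 2, group 14) vs K (period 4, group 1): the stated order agrees with the simple trend.
(D) Br (period 4, group 17) vs Se (period 4, group 16): the stated order agrees with the simple trend.
The exception is (A): Se (4p⁴) ionizes more easily than half-filled As (4p³).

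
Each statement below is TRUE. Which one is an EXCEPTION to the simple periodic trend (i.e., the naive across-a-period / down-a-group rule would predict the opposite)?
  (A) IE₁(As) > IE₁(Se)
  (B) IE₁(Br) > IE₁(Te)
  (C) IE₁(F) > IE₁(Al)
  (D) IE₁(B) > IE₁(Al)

The general trend: IE₁ increases across a period and decreases down a group.
(A) As (period 4, group 15) vs Se (period 4, group 16): the stated order contradicts the simple trend.
(B) Br (period 4, group 17) vs Te (period 5, group 16): the stated order agrees with the simple trend.
(C) F (period 2, group 17) vs Al (period 3, group 13): the stated order agrees with the simple trend.
(D) B (period 2, group 13) vs Al (period 3, group 13): the stated order agrees with the simple trend.
The exception is (A): Se (4p⁴) ionizes more easily than half-filled As (4p³).

(A)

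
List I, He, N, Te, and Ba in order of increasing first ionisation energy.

First ionization energy rises across a period (greater Z_eff holds electrons more tightly) and falls down a group (valence electrons are farther from the nucleus).
Neither a single period nor a single group — weigh both effects.
Te > Ba: both effects reinforce here, so Te is clearly the higher of the two.
I > Te: I lies to the right of Te in period 5, so the across-period effect alone puts I higher.
N > I: period and group pull opposite ways; the down-group shift dominates (1402 vs 1008 kJ/mol).
He > N: relative to N, both the across-period and down-group shifts push He's first ionization energy up.
Tabulated first ionization energy (kJ/mol): He 2372, N 1402, Te 869, I 1008, Ba 503.
So from lowest to highest: Ba < Te < I < N < He.

Ba < Te < I < N < He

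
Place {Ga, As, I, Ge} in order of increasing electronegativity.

Ga < Ge < As < I

Ga is in period 4, group 13; Ge is in period 4, group 14; As is in period 4, group 15; I is in period 5, group 17.
EN rises left→right (higher Z_eff, smaller atoms) and falls top→bottom (larger, more shielded atoms).
Neither a single period nor a single group — weigh both effects.
Ge > Ga: Ge lies to the right of Ga in period 4, so the across-period effect alone puts Ge higher.
As > Ge: As lies to the right of Ge in period 4, so the across-period effect alone puts As higher.
I > As: the two effects oppose for this pair; the across-period effect wins (2.66 vs 2.18).
For reference (Pauling): Ga 1.81, Ge 2.01, As 2.18, I 2.66.
So from lowest to highest: Ga < Ge < As < I.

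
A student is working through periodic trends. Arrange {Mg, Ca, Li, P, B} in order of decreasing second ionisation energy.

Li > B > P > Mg > Ca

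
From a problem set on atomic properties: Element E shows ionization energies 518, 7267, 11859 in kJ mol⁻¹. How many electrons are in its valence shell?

1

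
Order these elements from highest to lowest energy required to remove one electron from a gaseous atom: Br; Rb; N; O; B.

N, O, Br, B, Rb

B is in period 2, group 13; N is in period 2, group 15; O is in period 2, group 16; Br is in period 4, group 17; Rb is in period 5, group 1.
First ionization energy rises across a period (greater Z_eff holds electrons more tightly) and falls down a group (valence electrons are farther from the nucleus).
Here both period and group differ, so the two effects have to be weighed against each other.
B > Rb: relative to Rb, both the across-period and down-group shifts push B's first ionization energy up.
Br > B: the two effects oppose for this pair; the across-period effect wins (1140 vs 801 kJ/mol).
O > Br: period and group pull opposite ways; the down-group shift dominates (1314 vs 1140 kJ/mol).
N > O: this pair runs against the simple trend — see the exception note.
Note the exception: N has a higher first ionization energy than O, contrary to the simple trend — pairing an electron in O's 2p⁴ costs repulsion energy, so O ionizes more easily than half-filled N (2p³).
For reference (kJ/mol): B 801, N 1402, O 1314, Br 1140, Rb 403.
So from highest to lowest: N > O > Br > B > Rb.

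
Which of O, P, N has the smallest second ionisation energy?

P

After 1 electron has been removed, what remains? O⁺ still has 5 valence electrons; P⁺ still has 4 valence electrons; N⁺ still has 4 valence electrons.
All are still removing valence electrons, so compare the +1 ions as you would atoms: IE_2 generally rises across a period (higher Z_eff) and falls down a group (larger shell), subject to the usual subshell exceptions.
Valence configurations: O⁺ [He]2s²2p³, P⁺ [Ne]3s²3p², N⁺ [He]2s²2p².
Tabulated IE_2 (kJ/mol): O 3388, P 1907, N 2856.
Putting it together, IE_2: P < N < O.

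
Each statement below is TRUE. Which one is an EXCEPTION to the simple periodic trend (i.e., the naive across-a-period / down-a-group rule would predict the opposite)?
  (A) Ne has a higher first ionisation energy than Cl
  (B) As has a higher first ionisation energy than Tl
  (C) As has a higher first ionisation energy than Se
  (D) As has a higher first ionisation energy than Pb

The general trend: first ionisation energy increases across a period and decreases down a group.
(A) Ne (period 2, group 18) vs Cl (period 3, group 17): the stated order agrees with the simple trend.
(B) As (period 4, group 15) vs Tl (period 6, group 13): the stated order agrees with the simple trend.
(C) As (period 4, group 15) vs Se (period 4, group 16): the stated order contradicts the simple trend.
(D) As (period 4, group 15) vs Pb (period 6, group 14): the stated order agrees with the simple trend.
The exception is (C): Se (4p⁴) ionizes more easily than half-filled As (4p³).

(C)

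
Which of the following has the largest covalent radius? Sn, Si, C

Sn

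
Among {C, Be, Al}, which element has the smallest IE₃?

IE_3 is the cost of taking one more electron from the +2 cation: C²⁺ still has 2 valence electrons; Be²⁺ is the bare [He] core; Al²⁺ still has 1 valence electron.
Breaking into a closed-shell core is much more expensive than removing a leftover valence electron — Be has the largest IE_3 here.
Valence configurations: C²⁺ [He]2s², Al²⁺ [Ne]3s¹.
The numbers (kJ/mol): C 4620, Be 14849, Al 2745.
So the third ionization energies run Al < C < Be.

Al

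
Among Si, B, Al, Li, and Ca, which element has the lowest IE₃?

Consider each +2 ion: Si²⁺ still has 2 valence electrons; B²⁺ still has 1 valence electron; Al²⁺ still has 1 valence electron; Li²⁺ is already 1 electron into the core; Ca²⁺ is the bare [Ar] core.
Breaking into a closed-shell core is much more expensive than removing a leftover valence electron — Ca and Li have the largest IE_3 here.
Valence configurations: Si²⁺ [Ne]3s², B²⁺ [He]2s¹, Al²⁺ [Ne]3s¹.
Tabulated IE_3 (kJ/mol): Si 3232, B 3660, Al 2745, Li 11815, Ca 4912.
Overall IE_3 order: Al < Si < B < Ca < Li.

Al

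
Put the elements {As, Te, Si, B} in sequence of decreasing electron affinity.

Te > Si > As > B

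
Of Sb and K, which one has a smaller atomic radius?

Sb

Atomic radius shrinks across a period as nuclear charge pulls the same shell inward, and grows down a group as new shells are added.
These span different periods and groups, so the two trends combine.
K > Sb: period and group pull opposite ways; the across-period shift dominates (196 vs 140 pm).
Tabulated atomic radius (pm): K 196, Sb 140.
So Sb has the smaller atomic radius (Sb < K).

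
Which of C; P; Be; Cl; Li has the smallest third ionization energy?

P

Consider each +2 ion: C²⁺ still has 2 valence electrons; P²⁺ still has 3 valence electrons; Be²⁺ is the bare [He] core; Cl²⁺ still has 5 valence electrons; Li²⁺ is already 1 electron into the core.
Breaking into a closed-shell core is much more expensive than removing a leftover valence electron — Li and Be have the largest IE_3 here.
Valence configurations: C²⁺ [He]2s², P²⁺ [Ne]3s²3p¹, Cl²⁺ [Ne]3s²3p³.
The numbers (kJ/mol): C 4620, P 2914, Be 14849, Cl 3822, Li 11815.
Overall IE_3 order: P < Cl < C < Li < Be.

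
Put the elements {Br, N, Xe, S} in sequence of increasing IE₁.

S, Br, Xe, N

First ionization energy rises across a period (greater Z_eff holds electrons more tightly) and falls down a group (valence electrons are farther from the nucleus).
A diagonal step moves right (one effect) and down (the opposite effect) at once.
Br > S: the two effects oppose for this pair; the across-period effect wins (1140 vs 1000 kJ/mol).
Xe > Br: the two effects oppose for this pair; the across-period effect wins (1170 vs 1140 kJ/mol).
N > Xe: the two effects oppose for this pair; the down-group effect wins (1402 vs 1170 kJ/mol).
Tabulated first ionization energy (kJ/mol): N 1402, S 1000, Br 1140, Xe 1170.
So from lowest to highest: S < Br < Xe < N.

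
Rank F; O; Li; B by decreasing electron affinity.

Li is in period 2, group 1; B is in period 2, group 13; O is in period 2, group 16; F is in period 2, group 17.
EA tends to increase across a period and decrease down a group, though the pattern is less regular than for IE or radius.
All lie in period 2; the across-period trend (electron affinity increases left to right) applies, with the exception below.
Note the exception: Li has a higher electron affinity than B, contrary to the simple trend — B's ns²np¹ configuration gives only a small electron affinity — the sparsely filled np subshell binds an added electron weakly.
Tabulated electron affinity (kJ/mol): Li 60, B 27, O 141, F 328.
So from highest to lowest: F > O > Li > B.

F > O > Li > B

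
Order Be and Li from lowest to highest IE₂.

Consider each +1 ion: Be⁺ still has 1 valence electron; Li⁺ is the bare [He] core.
Core electrons are held far more tightly than valence electrons, so Li tops the IE_2 order.
The numbers (kJ/mol): Be 1757, Li 7298.
So the second ionization energies run Be < Li.

Be, Li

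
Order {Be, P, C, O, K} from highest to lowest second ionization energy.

Consider each +1 ion: Be⁺ still has 1 valence electron; P⁺ still has 4 valence electrons; C⁺ still has 3 valence electrons; O⁺ still has 5 valence electrons; K⁺ is the bare [Ar] core.
Usually core removal costs more than valence removal, but here the competition is close: a tightly held n=2 valence electron can cost more to remove than an n=3 core electron, so the actual values have to decide it.
Valence configurations: Be⁺ [He]2s¹, P⁺ [Ne]3s²3p², C⁺ [He]2s²2p¹, O⁺ [He]2s²2p³.
The numbers (kJ/mol): Be 1757, P 1907, C 2353, O 3388, K 3052.
Overall IE_2 order: Be < P < C < K < O.

O > K > C > P > Be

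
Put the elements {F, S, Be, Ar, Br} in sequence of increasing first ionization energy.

Be < S < Br < Ar < F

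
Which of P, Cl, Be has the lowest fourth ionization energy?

P

Consider each +3 ion: P³⁺ still has 2 valence electrons; Cl³⁺ still has 4 valence electrons; Be³⁺ is already 1 electron into the core.
Pulling an electron out of a noble-gas core costs far more than removing a remaining valence electron, so Be sits at the high end of IE_4.
Valence configurations: P³⁺ [Ne]3s², Cl³⁺ [Ne]3s²3p².
Approximate IE_4 values (kJ/mol): P 4964, Cl 5159, Be 21007.
Overall IE_4 order: P < Cl < Be.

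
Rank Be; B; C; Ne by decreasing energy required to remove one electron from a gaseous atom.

Ne > C > Be > B

Be is in period 2, group 2; B is in period 2, group 13; C is in period 2, group 14; Ne is in period 2, group 18.
IE₁ increases left→right with effective nuclear charge and decreases top→bottom as the valence shell moves farther out.
All lie in period 2; the across-period trend (first ionization energy increases left to right) applies, with the exception below.
Note the exception: Be has a higher first ionization energy than B, contrary to the simple trend — removing B's lone 2p electron is easier than breaking Be's filled 2s².
Approximate values (kJ/mol): Be 900, B 801, C 1086, Ne 2081.
So from highest to lowest: Ne > C > Be > B.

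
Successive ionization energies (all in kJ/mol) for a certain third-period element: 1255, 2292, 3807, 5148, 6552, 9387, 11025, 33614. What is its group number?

Group 17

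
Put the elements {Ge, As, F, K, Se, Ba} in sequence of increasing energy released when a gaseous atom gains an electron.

F is in period 2, group 17; K is in period 4, group 1; Ge is in period 4, group 14; As is in period 4, group 15; Se is in period 4, group 16; Ba is in period 6, group 2.
Adding an electron releases more energy for atoms nearer the top right (short of the noble gases).
Neither a single period nor a single group — weigh both effects.
K > Ba: the two effects oppose for this pair; the down-group effect wins (48 vs 14 kJ/mol).
As > K: As lies to the right of K in period 4, so the across-period effect alone puts As higher.
Ge > As: this pair runs against the simple trend — see the exception note.
Se > Ge: Se lies to the right of Ge in period 4, so the across-period effect alone puts Se higher.
F > Se: both effects reinforce here, so F is clearly the higher of the two.
Note the exception: Ge has a higher electron affinity than As, contrary to the simple trend — adding an electron to As's half-filled 4p³ is unfavourable, so Ge (4p²) has the more exothermic EA.
Approximate values (kJ/mol): F 328, K 48, Ge 119, As 78, Se 195, Ba 14.
So from lowest to highest: Ba < K < As < Ge < Se < F.

Ba, K, As, Ge, Se, F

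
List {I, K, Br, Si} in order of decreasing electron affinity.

Br > I > Si > K

Si is in period 3, group 14; K is in period 4, group 1; Br is in period 4, group 17; I is in period 5, group 17.
Electron affinity generally becomes more exothermic across a period toward the halogens and less exothermic down a group.
These span different periods and groups, so the two trends combine.
Si > K: relative to K, both the across-period and down-group shifts push Si's electron affinity up.
I > Si: period and group pull opposite ways; the across-period shift dominates (295 vs 134 kJ/mol).
Br > I: Br sits above I in group 17, so the down-group effect alone puts Br higher.
Approximate values (kJ/mol): Si 134, K 48, Br 325, I 295.
So from highest to lowest: Br > I > Si > K.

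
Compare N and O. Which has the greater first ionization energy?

N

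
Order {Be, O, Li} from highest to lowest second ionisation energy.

Li > O > Be

IE_2 is the cost of taking one more electron from the +1 cation: Be⁺ still has 1 valence electron; O⁺ still has 5 valence electrons; Li⁺ is the bare [He] core.
Pulling an electron out of a noble-gas core costs far more than removing a remaining valence electron, so Li sits at the high end of IE_2.
Valence configurations: Be⁺ [He]2s¹, O⁺ [He]2s²2p³.
Tabulated IE_2 (kJ/mol): Be 1757, O 3388, Li 7298.
Hence IE_2: Be < O < Li.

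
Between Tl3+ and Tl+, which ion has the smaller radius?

Tl3+

Both ions have Z = 81 protons, but Tl3+ has lost more electrons, so its remaining electrons feel a larger effective nuclear charge per electron and are pulled in more tightly.
Higher positive charge → smaller ion, so Tl+ > Tl3+.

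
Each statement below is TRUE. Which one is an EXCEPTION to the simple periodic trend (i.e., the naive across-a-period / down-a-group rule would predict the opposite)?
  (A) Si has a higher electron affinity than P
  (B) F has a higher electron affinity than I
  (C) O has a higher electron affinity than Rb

The general trend: electron affinity increases across a period and decreases down a group.
(A) Si (period 3, group 14) vs P (period 3, group 15): the stated order contradicts the simple trend.
(B) F (period 2, group 17) vs I (period 5, group 17): the stated order agrees with the simple trend.
(C) O (period 2, group 16) vs Rb (period 5, group 1): the stated order agrees with the simple trend.
The exception is (A): adding an electron to P's half-filled 3p³ is unfavourable, so Si (3p²) has the more exothermic EA.

(A)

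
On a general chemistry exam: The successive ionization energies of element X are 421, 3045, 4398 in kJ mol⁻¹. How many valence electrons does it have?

Look for the largest jump between consecutive ionization energies: IE2/IE1 ≈ 7.2, far larger than any earlier ratio.
That jump marks the point where a core electron is being removed. So the atom has 1 valence electron.

1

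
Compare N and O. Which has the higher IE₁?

N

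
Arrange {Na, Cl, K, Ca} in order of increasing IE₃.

Consider each +2 ion: Na²⁺ is already 1 electron into the core; Cl²⁺ still has 5 valence electrons; K²⁺ is already 1 electron into the core; Ca²⁺ is the bare [Ar] core.
Breaking into a closed-shell core is much more expensive than removing a leftover valence electron — K, Ca and Na have the largest IE_3 here.
Tabulated IE_3 (kJ/mol): Na 6910, Cl 3822, K 4420, Ca 4912.
Overall IE_3 order: Cl < K < Ca < Na.

Cl < K < Ca < Na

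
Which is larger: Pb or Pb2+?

Pb

Forming Pb2+ removes 2 electrons from Pb. Fewer electrons for the same nuclear charge means less shielding and a higher Z_eff on the remaining electrons.
A cation is smaller than its parent atom: Pb2+ < Pb.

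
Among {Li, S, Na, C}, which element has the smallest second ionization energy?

The second ionization energy removes an electron from the +1 ion. For each element: Li⁺ is the bare [He] core; S⁺ still has 5 valence electrons; Na⁺ is the bare [Ne] core; C⁺ still has 3 valence electrons.
Core electrons are held far more tightly than valence electrons, so Na and Li top the IE_2 order.
Valence configurations: S⁺ [Ne]3s²3p³, C⁺ [He]2s²2p¹.
The numbers (kJ/mol): Li 7298, S 2252, Na 4562, C 2353.
Hence IE_2: S < C < Na < Li.

S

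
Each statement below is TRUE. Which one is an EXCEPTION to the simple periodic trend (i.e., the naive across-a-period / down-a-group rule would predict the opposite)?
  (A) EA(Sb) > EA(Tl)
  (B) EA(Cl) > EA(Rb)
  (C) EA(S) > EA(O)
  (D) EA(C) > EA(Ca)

(C)

The general trend: electron affinity increases across a period and decreases down a group.
(A) Sb (period 5, group 15) vs Tl (period 6, group 13): the stated order agrees with the simple trend.
(B) Cl (period 3, group 17) vs Rb (period 5, group 1): the stated order agrees with the simple trend.
(C) S (period 3, group 16) vs O (period 2, group 16): the stated order contradicts the simple trend.
(D) C (period 2, group 14) vs Ca (period 4, group 2): the stated order agrees with the simple trend.
The exception is (C): the compact 2p subshell of O repels the added electron more than S's larger 3p does.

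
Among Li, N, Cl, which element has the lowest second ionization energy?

The second ionization energy removes an electron from the +1 ion. For each element: Li⁺ is the bare [He] core; N⁺ still has 4 valence electrons; Cl⁺ still has 6 valence electrons.
Core electrons are held far more tightly than valence electrons, so Li tops the IE_2 order.
Valence configurations: N⁺ [He]2s²2p², Cl⁺ [Ne]3s²3p⁴.
Tabulated IE_2 (kJ/mol): Li 7298, N 2856, Cl 2298.
Hence IE_2: Cl < N < Li.

Cl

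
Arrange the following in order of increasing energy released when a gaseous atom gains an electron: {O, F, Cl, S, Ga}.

O is in period 2, group 16; F is in period 2, group 17; S is in period 3, group 16; Cl is in period 3, group 17; Ga is in period 4, group 13.
Electron affinity generally becomes more exothermic across a period toward the halogens and less exothermic down a group.
These span different periods and groups, so the two trends combine.
O > Ga: both effects reinforce here, so O is clearly the higher of the two.
S > O: this pair runs against the simple trend — see the exception note.
F > S: relative to S, both the across-period and down-group shifts push F's electron affinity up.
Cl > F: this pair runs against the simple trend — see the exception note.
Note the exception: S has a higher electron affinity than O, contrary to the simple trend — the compact 2p subshell of O repels the added electron more than S's larger 3p does.
Note the exception: Cl has a higher electron affinity than F, contrary to the simple trend — F's small 2p subshell makes the incoming electron feel strong e⁻–e⁻ repulsion, so Cl actually releases more energy on gaining an electron.
Tabulated electron affinity (kJ/mol): O 141, F 328, S 200, Cl 349, Ga 29.
So from lowest to highest: Ga < O < S < F < Cl.

Ga, O, S, F, Cl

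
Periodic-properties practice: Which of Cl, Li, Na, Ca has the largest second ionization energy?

After 1 electron has been removed, what remains? Cl⁺ still has 6 valence electrons; Li⁺ is the bare [He] core; Na⁺ is the bare [Ne] core; Ca⁺ still has 1 valence electron.
Core electrons are held far more tightly than valence electrons, so Na and Li top the IE_2 order.
Valence configurations: Cl⁺ [Ne]3s²3p⁴, Ca⁺ [Ar]4s¹.
Tabulated IE_2 (kJ/mol): Cl 2298, Li 7298, Na 4562, Ca 1145.
Putting it together, IE_2: Ca < Cl < Na < Li.

Li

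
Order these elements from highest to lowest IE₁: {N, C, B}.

N, C, B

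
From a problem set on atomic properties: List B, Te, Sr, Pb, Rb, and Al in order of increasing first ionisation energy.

Across a period the outer electron is held more tightly (higher IE₁); down a group it sits in a higher shell, more shielded, and comes off more easily.
These span different periods and groups, so the two trends combine.
Sr > Rb: Sr lies to the right of Rb in period 5, so the across-period effect alone puts Sr higher.
Al > Sr: both effects reinforce here, so Al is clearly the higher of the two.
Pb > Al: period and group pull opposite ways; the across-period shift dominates (716 vs 578 kJ/mol).
B > Pb: the two effects oppose for this pair; the down-group effect wins (801 vs 716 kJ/mol).
Te > B: the two effects oppose for this pair; the across-period effect wins (869 vs 801 kJ/mol).
Approximate values (kJ/mol): B 801, Al 578, Rb 403, Sr 550, Te 869, Pb 716.
So from lowest to highest: Rb < Sr < Al < Pb < B < Te.

Rb < Sr < Al < Pb < B < Te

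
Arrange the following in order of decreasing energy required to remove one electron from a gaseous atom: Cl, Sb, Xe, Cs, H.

H > Cl > Xe > Sb > Cs

H is in period 1, group 1; Cl is in period 3, group 17; Sb is in period 5, group 15; Xe is in period 5, group 18; Cs is in period 6, group 1.
Removing the outermost electron gets harder across a period and easier down a group.
Here both period and group differ, so the two effects have to be weighed against each other.
Sb > Cs: both effects reinforce here, so Sb is clearly the higher of the two.
Xe > Sb: Xe lies to the right of Sb in period 5, so the across-period effect alone puts Xe higher.
Cl > Xe: period and group pull opposite ways; the down-group shift dominates (1251 vs 1170 kJ/mol).
H > Cl: the two effects oppose for this pair; the down-group effect wins (1312 vs 1251 kJ/mol).
For reference (kJ/mol): H 1312, Cl 1251, Sb 831, Xe 1170, Cs 376.
So from highest to lowest: H > Cl > Xe > Sb > Cs.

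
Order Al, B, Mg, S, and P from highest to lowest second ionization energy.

The second ionization energy removes an electron from the +1 ion. For each element: Al⁺ still has 2 valence electrons; B⁺ still has 2 valence electrons; Mg⁺ still has 1 valence electron; S⁺ still has 5 valence electrons; P⁺ still has 4 valence electrons.
All are still removing valence electrons, so compare the +1 ions as you would atoms: IE_2 generally rises across a period (higher Z_eff) and falls down a group (larger shell), subject to the usual subshell exceptions.
Valence configurations: Al⁺ [Ne]3s², B⁺ [He]2s², Mg⁺ [Ne]3s¹, S⁺ [Ne]3s²3p³, P⁺ [Ne]3s²3p².
The numbers (kJ/mol): Al 1817, B 2427, Mg 1451, S 2252, P 1907.
Hence IE_2: Mg < Al < P < S < B.

B, S, P, Al, Mg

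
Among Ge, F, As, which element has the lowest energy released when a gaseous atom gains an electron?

As

F is in period 2, group 17; Ge is in period 4, group 14; As is in period 4, group 15.
EA tends to increase across a period and decrease down a group, though the pattern is less regular than for IE or radius.
Here both period and group differ, so the two effects have to be weighed against each other.
Ge > As: this pair runs against the simple trend — see the exception note.
F > Ge: relative to Ge, both the across-period and down-group shifts push F's electron affinity up.
Note the exception: Ge has a higher electron affinity than As, contrary to the simple trend — adding an electron to As's half-filled 4p³ is unfavourable, so Ge (4p²) has the more exothermic EA.
For reference (kJ/mol): F 328, Ge 119, As 78.
The lowest energy released when a gaseous atom gains an electron among these belongs to As.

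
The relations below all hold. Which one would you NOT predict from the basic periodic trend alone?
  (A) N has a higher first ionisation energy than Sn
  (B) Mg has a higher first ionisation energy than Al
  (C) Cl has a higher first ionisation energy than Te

(B)

The general trend: first ionisation energy increases across a period and decreases down a group.
(A) N (period 2, group 15) vs Sn (period 5, group 14): the stated order agrees with the simple trend.
(B) Mg (period 3, group 2) vs Al (period 3, group 13): the stated order contradicts the simple trend.
(C) Cl (period 3, group 17) vs Te (period 5, group 16): the stated order agrees with the simple trend.
The exception is (B): Al's single 3p electron is easier to remove than one from Mg's filled 3s².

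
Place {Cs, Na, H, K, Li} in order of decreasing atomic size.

Cs, K, Na, Li, H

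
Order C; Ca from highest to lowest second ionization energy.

C > Ca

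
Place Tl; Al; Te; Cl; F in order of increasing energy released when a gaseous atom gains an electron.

Tl < Al < Te < F < Cl

F is in period 2, group 17; Al is in period 3, group 13; Cl is in period 3, group 17; Te is in period 5, group 16; Tl is in period 6, group 13.
Adding an electron releases more energy for atoms nearer the top right (short of the noble gases).
Here both period and group differ, so the two effects have to be weighed against each other.
Al > Tl: they share group 13; the group trend gives Al the larger value.
Te > Al: the two effects oppose for this pair; the across-period effect wins (190 vs 42 kJ/mol).
F > Te: relative to Te, both the across-period and down-group shifts push F's electron affinity up.
Cl > F: this pair runs against the simple trend — see the exception note.
Note the exception: Cl has a higher electron affinity than F, contrary to the simple trend — F's small 2p subshell makes the incoming electron feel strong e⁻–e⁻ repulsion, so Cl actually releases more energy on gaining an electron.
Approximate values (kJ/mol): F 328, Al 42, Cl 349, Te 190, Tl 19.
So from lowest to highest: Tl < Al < Te < F < Cl.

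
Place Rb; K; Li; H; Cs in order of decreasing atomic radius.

Across a period the added protons contract the valence shell; down a group each new principal shell makes the atom larger.
All are in group 1, so atomic radius increases down the group.
So from largest to smallest: Cs > Rb > K > Li > H.

Cs > Rb > K > Li > H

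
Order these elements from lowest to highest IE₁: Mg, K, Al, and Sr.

K < Sr < Al < Mg

Mg is in period 3, group 2; Al is in period 3, group 13; K is in period 4, group 1; Sr is in period 5, group 2.
Removing the outermost electron gets harder across a period and easier down a group.
Neither a single period nor a single group — weigh both effects.
Sr > K: the two effects oppose for this pair; the across-period effect wins (550 vs 419 kJ/mol).
Al > Sr: both effects reinforce here, so Al is clearly the higher of the two.
Mg > Al: this pair runs against the simple trend — see the exception note.
Note the exception: Mg has a higher first ionization energy than Al, contrary to the simple trend — Al's single 3p electron is easier to remove than one from Mg's filled 3s².
Approximate values (kJ/mol): Mg 738, Al 578, K 419, Sr 550.
So from lowest to highest: K < Sr < Al < Mg.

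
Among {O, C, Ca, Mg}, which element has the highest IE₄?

The fourth ionization energy removes an electron from the +3 ion. For each element: O³⁺ still has 3 valence electrons; C³⁺ still has 1 valence electron; Ca³⁺ is already 1 electron into the core; Mg³⁺ is already 1 electron into the core.
Usually core removal costs more than valence removal, but here the competition is close: a tightly held n=2 valence electron can cost more to remove than an n=3 core electron, so the actual values have to decide it.
Valence configurations: O³⁺ [He]2s²2p¹, C³⁺ [He]2s¹.
Tabulated IE_4 (kJ/mol): O 7469, C 6223, Ca 6491, Mg 10543.
Hence IE_4: C < Ca < O < Mg.

Mg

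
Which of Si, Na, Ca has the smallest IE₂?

Ca

After 1 electron has been removed, what remains? Si⁺ still has 3 valence electrons; Na⁺ is the bare [Ne] core; Ca⁺ still has 1 valence electron.
Core electrons are held far more tightly than valence electrons, so Na tops the IE_2 order.
Valence configurations: Si⁺ [Ne]3s²3p¹, Ca⁺ [Ar]4s¹.
Approximate IE_2 values (kJ/mol): Si 1577, Na 4562, Ca 1145.
Overall IE_2 order: Ca < Si < Na.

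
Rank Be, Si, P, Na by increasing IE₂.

Si < Be < P < Na

Consider each +1 ion: Be⁺ still has 1 valence electron; Si⁺ still has 3 valence electrons; P⁺ still has 4 valence electrons; Na⁺ is the bare [Ne] core.
Pulling an electron out of a noble-gas core costs far more than removing a remaining valence electron, so Na sits at the high end of IE_2.
Valence configurations: Be⁺ [He]2s¹, Si⁺ [Ne]3s²3p¹, P⁺ [Ne]3s²3p².
The numbers (kJ/mol): Be 1757, Si 1577, P 1907, Na 4562.
Hence IE_2: Si < Be < P < Na.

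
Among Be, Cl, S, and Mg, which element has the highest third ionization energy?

IE_3 is the cost of taking one more electron from the +2 cation: Be²⁺ is the bare [He] core; Cl²⁺ still has 5 valence electrons; S²⁺ still has 4 valence electrons; Mg²⁺ is the bare [Ne] core.
Pulling an electron out of a noble-gas core costs far more than removing a remaining valence electron, so Mg and Be sit at the high end of IE_3.
Valence configurations: Cl²⁺ [Ne]3s²3p³, S²⁺ [Ne]3s²3p².
The numbers (kJ/mol): Be 14849, Cl 3822, S 3357, Mg 7733.
Hence IE_3: S < Cl < Mg < Be.

Be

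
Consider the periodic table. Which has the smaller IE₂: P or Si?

Consider each +1 ion: P⁺ still has 4 valence electrons; Si⁺ still has 3 valence electrons.
All are still removing valence electrons, so compare the +1 ions as you would atoms: IE_2 generally rises across a period (higher Z_eff) and falls down a group (larger shell), subject to the usual subshell exceptions.
Valence configurations: P⁺ [Ne]3s²3p², Si⁺ [Ne]3s²3p¹.
Tabulated IE_2 (kJ/mol): P 1907, Si 1577.
So the second ionization energies run Si < P.

Si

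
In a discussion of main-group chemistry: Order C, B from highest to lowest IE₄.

B > C

The fourth ionization energy removes an electron from the +3 ion. For each element: C³⁺ still has 1 valence electron; B³⁺ is the bare [He] core.
Core electrons are held far more tightly than valence electrons, so B tops the IE_4 order.
Approximate IE_4 values (kJ/mol): C 6223, B 25026.
Hence IE_4: C < B.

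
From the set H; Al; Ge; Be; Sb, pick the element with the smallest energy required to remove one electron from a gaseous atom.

H is in period 1, group 1; Be is in period 2, group 2; Al is in period 3, group 13; Ge is in period 4, group 14; Sb is in period 5, group 15.
Across a period the outer electron is held more tightly (higher IE₁); down a group it sits in a higher shell, more shielded, and comes off more easily.
These sit on a diagonal, where the across-period and down-group effects partly cancel.
Ge > Al: period and group pull opposite ways; the across-period shift dominates (762 vs 578 kJ/mol).
Sb > Ge: the two effects oppose for this pair; the across-period effect wins (831 vs 762 kJ/mol).
Be > Sb: period and group pull opposite ways; the down-group shift dominates (900 vs 831 kJ/mol).
H > Be: the two effects oppose for this pair; the down-group effect wins (1312 vs 900 kJ/mol).
Tabulated first ionization energy (kJ/mol): H 1312, Be 900, Al 578, Ge 762, Sb 831.
The smallest energy required to remove one electron from a gaseous atom among these belongs to Al.

Al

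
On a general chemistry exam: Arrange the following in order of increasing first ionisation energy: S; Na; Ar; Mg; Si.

Na < Mg < Si < S < Ar

Na is in period 3, group 1; Mg is in period 3, group 2; Si is in period 3, group 14; S is in period 3, group 16; Ar is in period 3, group 18.
Removing the outermost electron gets harder across a period and easier down a group.
All lie in period 3, so first ionization energy increases left to right.
So from lowest to highest: Na < Mg < Si < S < Ar.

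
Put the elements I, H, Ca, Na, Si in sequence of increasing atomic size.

H, Si, I, Na, Ca

H is in period 1, group 1; Na is in period 3, group 1; Si is in period 3, group 14; Ca is in period 4, group 2; I is in period 5, group 17.
Atomic radius shrinks across a period as nuclear charge pulls the same shell inward, and grows down a group as new shells are added.
These span different periods and groups, so the two trends combine.
Si > H: period and group pull opposite ways; the down-group shift dominates (116 vs 32 pm).
I > Si: period and group pull opposite ways; the down-group shift dominates (133 vs 116 pm).
Na > I: the two effects oppose for this pair; the across-period effect wins (155 vs 133 pm).
Ca > Na: period and group pull opposite ways; the down-group shift dominates (171 vs 155 pm).
For reference (pm): H 32, Na 155, Si 116, Ca 171, I 133.
So from smallest to largest: H < Si < I < Na < Ca.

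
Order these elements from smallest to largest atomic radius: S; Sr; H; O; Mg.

H < O < S < Mg < Sr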